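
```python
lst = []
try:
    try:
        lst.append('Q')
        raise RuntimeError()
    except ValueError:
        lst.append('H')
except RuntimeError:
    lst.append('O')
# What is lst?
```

Step-by-step execution trace:
1. Inner try: `lst.append('Q')` → lst = ['Q'].
2. `raise RuntimeError()` raises RuntimeError.
3. Inner `except ValueError` does not match RuntimeError; exception propagates to outer try.
4. Outer `except RuntimeError` matches → `lst.append('O')` → lst = ['Q', 'O'].
Result: ['Q', 'O']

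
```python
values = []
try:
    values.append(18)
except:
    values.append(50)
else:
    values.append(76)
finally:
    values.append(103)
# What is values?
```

Step-by-step execution trace:
1. try: `values.append(18)` → values = [18]. No exception raised.
2. `except` is skipped.
3. `else` runs: `values.append(76)` → values = [18, 76].
4. `finally` always runs: `values.append(103)` → values = [18, 76, 103].
Result: [18, 76, 103]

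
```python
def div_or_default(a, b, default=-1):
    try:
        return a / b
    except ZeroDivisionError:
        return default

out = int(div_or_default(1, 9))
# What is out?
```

Step-by-step execution trace:
1. `div_or_default(1, 9)` enters try: `return 1 / 9` → returns 0.1111111111111111. No exception raised.
2. `except ZeroDivisionError` is skipped.
3. `int(0.1111111111111111)` → 0 → out = 0.
Result: 0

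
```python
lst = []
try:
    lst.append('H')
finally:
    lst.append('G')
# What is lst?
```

Step-by-step execution trace:
1. try: `lst.append('H')` → lst = ['H'].
2. The try body completes without raising.
3. finally always runs: `lst.append('G')` → lst = ['H', 'G'].
Result: ['H', 'G']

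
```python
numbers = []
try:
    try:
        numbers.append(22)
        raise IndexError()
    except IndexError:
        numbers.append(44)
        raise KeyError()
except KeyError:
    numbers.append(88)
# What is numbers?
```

Step-by-step execution trace:
1. Inner try: `numbers.append(22)` → numbers = [22].
2. `raise IndexError()` raises IndexError.
3. Inner `except IndexError` matches → `numbers.append(44)` → numbers = [22, 44].
4. `raise KeyError()` raises KeyError; propagates to outer try.
5. Outer `except KeyError` matches → `numbers.append(88)` → numbers = [22, 44, 88].
Result: [22, 44, 88]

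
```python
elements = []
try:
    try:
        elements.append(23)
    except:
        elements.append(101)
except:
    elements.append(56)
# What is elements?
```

Step-by-step execution trace:
1. Inner try: `elements.append(23)` → elements = [23]. No exception raised.
2. Inner `except` is skipped.
3. Inner try completes normally; outer `except` is skipped.
Result: [23]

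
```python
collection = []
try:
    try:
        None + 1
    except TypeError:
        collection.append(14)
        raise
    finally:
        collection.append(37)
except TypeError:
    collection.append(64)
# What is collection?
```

Step-by-step execution trace:
1. Inner try: `None + 1` raises TypeError.
2. Inner `except TypeError` matches → `collection.append(14)` → collection = [14].
3. bare `raise` re-raises TypeError.
4. Inner `finally` runs during unwinding: `collection.append(37)` → collection = [14, 37].
5. Outer `except TypeError` matches → `collection.append(64)` → collection = [14, 37, 64].
Result: [14, 37, 64]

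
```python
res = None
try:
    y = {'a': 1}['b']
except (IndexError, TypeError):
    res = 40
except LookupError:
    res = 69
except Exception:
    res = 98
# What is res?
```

Step-by-step execution trace:
1. `y = {'a': 1}['b']` raises KeyError.
2. `except (IndexError, TypeError)` does not match KeyError; skipped.
3. `except LookupError` matches (KeyError is a subclass of LookupError) → res = 69.
4. `except Exception` is not reached.
Result: 69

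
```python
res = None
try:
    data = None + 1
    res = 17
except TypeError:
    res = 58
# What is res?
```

Step-by-step execution trace:
1. `data = None + 1` raises TypeError.
2. `res = 17` is not reached.
3. `except TypeError` matches → res = 58.
Result: 58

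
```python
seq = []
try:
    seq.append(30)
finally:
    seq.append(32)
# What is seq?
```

Step-by-step execution trace:
1. try: `seq.append(30)` → seq = [30].
2. The try body completes without raising.
3. finally always runs: `seq.append(32)` → seq = [30, 32].
Result: [30, 32]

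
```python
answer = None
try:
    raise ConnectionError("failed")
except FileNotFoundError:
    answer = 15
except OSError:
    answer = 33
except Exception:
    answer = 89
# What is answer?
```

Step-by-step execution trace:
1. `raise ConnectionError(...)` raises ConnectionError.
2. `except FileNotFoundError` does not match (ConnectionError is not a subclass of FileNotFoundError); skipped.
3. `except OSError` matches (ConnectionError is a subclass of OSError) → answer = 33.
4. `except Exception` is not reached.
Result: 33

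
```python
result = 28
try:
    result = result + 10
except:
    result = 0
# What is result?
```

Step-by-step execution trace:
1. result starts at 28.
2. try: `result = result + 10` → result = 38. No exception raised.
3. `except` is skipped.
Result: 38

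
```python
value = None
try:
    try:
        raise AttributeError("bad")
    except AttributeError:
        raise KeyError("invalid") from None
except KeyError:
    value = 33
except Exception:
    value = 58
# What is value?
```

Step-by-step execution trace:
1. Inner try raises AttributeError; inner `except AttributeError` catches it.
2. `raise KeyError(...) from None` raises KeyError (from None suppresses __context__, but the active exception is still KeyError).
3. Outer `except KeyError` matches → value = 33.
4. `except Exception` is not reached.
Result: 33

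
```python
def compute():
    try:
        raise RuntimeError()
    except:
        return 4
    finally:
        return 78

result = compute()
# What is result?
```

Step-by-step execution trace:
1. `compute()` enters try: `raise RuntimeError()` raises RuntimeError.
2. bare `except` matches → `return 4` sets pending return value 4.
3. Before returning, `finally: return 78` runs and overrides the pending return.
4. compute() returns 78 → result = 78.
Result: 78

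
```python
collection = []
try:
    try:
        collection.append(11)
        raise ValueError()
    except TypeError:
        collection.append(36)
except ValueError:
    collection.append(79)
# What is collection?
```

Step-by-step execution trace:
1. Inner try: `collection.append(11)` → collection = [11].
2. `raise ValueError()` raises ValueError.
3. Inner `except TypeError` does not match ValueError; exception propagates to outer try.
4. Outer `except ValueError` matches → `collection.append(79)` → collection = [11, 79].
Result: [11, 79]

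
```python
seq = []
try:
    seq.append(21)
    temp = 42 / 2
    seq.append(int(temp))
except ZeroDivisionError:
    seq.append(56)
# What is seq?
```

Step-by-step execution trace:
1. try: `seq.append(21)` → seq = [21].
2. `temp = 42 / 2` → temp = 21.0. No exception raised.
3. `seq.append(int(temp))` → seq = [21, 21].
4. `except ZeroDivisionError` is skipped (no exception was raised).
Result: [21, 21]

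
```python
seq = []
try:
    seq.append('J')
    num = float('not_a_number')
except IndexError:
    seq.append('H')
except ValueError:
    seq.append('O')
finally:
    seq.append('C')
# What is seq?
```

Step-by-step execution trace:
1. try: `seq.append('J')` → seq = ['J'].
2. `num = float('not_a_number')` raises ValueError.
3. `except IndexError` does not match ValueError; skipped.
4. `except ValueError` matches → `seq.append('O')` → seq = ['J', 'O'].
5. finally always runs: `seq.append('C')` → seq = ['J', 'O', 'C'].
Result: ['J', 'O', 'C']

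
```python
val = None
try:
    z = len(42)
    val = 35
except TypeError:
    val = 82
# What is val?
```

Step-by-step execution trace:
1. `z = len(42)` raises TypeError.
2. `val = 35` is not reached.
3. `except TypeError` matches → val = 82.
Result: 82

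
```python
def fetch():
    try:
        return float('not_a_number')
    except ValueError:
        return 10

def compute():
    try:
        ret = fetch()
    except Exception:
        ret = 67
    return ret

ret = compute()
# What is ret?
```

Step-by-step execution trace:
1. `compute()` calls `fetch()`.
2. In fetch: `float('not_a_number')` raises ValueError; `except ValueError` catches it → returns 10.
3. In compute: `ret = fetch()` → ret = 10. No exception reaches compute.
4. `except Exception` is skipped; compute returns 10.
5. ret = 10.
Result: 10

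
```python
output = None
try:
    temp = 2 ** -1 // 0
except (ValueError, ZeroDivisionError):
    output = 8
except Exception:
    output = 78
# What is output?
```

Step-by-step execution trace:
1. `temp = 2 ** -1 // 0` raises ZeroDivisionError.
2. `except (ValueError, ZeroDivisionError)` matches (ZeroDivisionError is in the tuple) → output = 8.
3. `except Exception` is not reached.
Result: 8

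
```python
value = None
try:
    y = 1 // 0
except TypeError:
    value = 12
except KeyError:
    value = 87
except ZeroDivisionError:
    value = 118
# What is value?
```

Step-by-step execution trace:
1. `y = 1 // 0` raises ZeroDivisionError.
2. `except TypeError` does not match ZeroDivisionError; skipped.
3. `except KeyError` does not match ZeroDivisionError; skipped.
4. `except ZeroDivisionError` matches → value = 118.
Result: 118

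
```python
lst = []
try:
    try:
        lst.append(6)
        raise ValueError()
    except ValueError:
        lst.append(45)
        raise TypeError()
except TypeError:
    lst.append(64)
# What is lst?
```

Step-by-step execution trace:
1. Inner try: `lst.append(6)` → lst = [6].
2. `raise ValueError()` raises ValueError.
3. Inner `except ValueError` matches → `lst.append(45)` → lst = [6, 45].
4. `raise TypeError()` raises TypeError; propagates to outer try.
5. Outer `except TypeError` matches → `lst.append(64)` → lst = [6, 45, 64].
Result: [6, 45, 64]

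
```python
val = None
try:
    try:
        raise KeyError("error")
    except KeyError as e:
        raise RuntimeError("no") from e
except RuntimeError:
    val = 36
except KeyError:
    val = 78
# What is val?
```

Step-by-step execution trace:
1. Inner try raises KeyError; inner `except KeyError as e` catches it.
2. `raise RuntimeError(...) from e` raises RuntimeError (KeyError is attached as __cause__, but only RuntimeError is active).
3. Outer `except RuntimeError` matches → val = 36.
4. `except KeyError` is not reached.
Result: 36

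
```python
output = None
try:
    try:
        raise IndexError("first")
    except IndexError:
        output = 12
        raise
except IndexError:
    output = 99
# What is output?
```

Step-by-step execution trace:
1. Inner try: `raise IndexError("first")` raises IndexError.
2. Inner `except IndexError` matches → output = 12.
3. bare `raise` re-raises the same IndexError.
4. Outer `except IndexError` matches → output = 99.
Result: 99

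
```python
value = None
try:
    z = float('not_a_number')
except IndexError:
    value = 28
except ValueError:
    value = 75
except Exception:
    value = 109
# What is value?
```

Step-by-step execution trace:
1. `z = float('not_a_number')` raises ValueError.
2. `except IndexError` does not match ValueError; skipped.
3. `except ValueError` matches → value = 75.
4. Remaining except clauses are skipped.
Result: 75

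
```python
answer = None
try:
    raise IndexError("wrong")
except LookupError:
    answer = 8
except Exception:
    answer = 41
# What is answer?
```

Step-by-step execution trace:
1. `raise IndexError(...)` raises IndexError.
2. `except LookupError` matches (IndexError is a subclass of LookupError) → answer = 8.
3. `except Exception` is not reached.
Result: 8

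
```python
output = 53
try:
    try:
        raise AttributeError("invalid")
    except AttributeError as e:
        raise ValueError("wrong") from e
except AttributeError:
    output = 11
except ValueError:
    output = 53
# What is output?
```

Step-by-step execution trace:
1. Inner try raises AttributeError; inner `except AttributeError as e` catches it.
2. `raise ValueError(...) from e` raises ValueError (AttributeError is attached as __cause__, but only ValueError is active).
3. Outer `except AttributeError` does not match ValueError; skipped.
4. Outer `except ValueError` matches → output = 53.
Result: 53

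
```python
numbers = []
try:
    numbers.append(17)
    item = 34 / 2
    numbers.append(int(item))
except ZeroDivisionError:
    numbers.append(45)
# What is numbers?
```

Step-by-step execution trace:
1. try: `numbers.append(17)` → numbers = [17].
2. `item = 34 / 2` → item = 17.0. No exception raised.
3. `numbers.append(int(item))` → numbers = [17, 17].
4. `except ZeroDivisionError` is skipped (no exception was raised).
Result: [17, 17]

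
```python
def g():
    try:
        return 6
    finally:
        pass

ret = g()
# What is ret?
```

Step-by-step execution trace:
1. `g()` enters try: `return 6` sets pending return value 6.
2. Before returning, `finally: pass` runs (no effect).
3. g() returns 6 → ret = 6.
Result: 6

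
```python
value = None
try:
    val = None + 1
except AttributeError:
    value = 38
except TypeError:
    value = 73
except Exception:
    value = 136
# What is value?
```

Step-by-step execution trace:
1. `val = None + 1` raises TypeError.
2. `except AttributeError` does not match TypeError; skipped.
3. `except TypeError` matches → value = 73.
4. Remaining except clauses are skipped.
Result: 73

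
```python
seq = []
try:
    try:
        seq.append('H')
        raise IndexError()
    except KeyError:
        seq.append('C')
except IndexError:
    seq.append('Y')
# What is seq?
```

Step-by-step execution trace:
1. Inner try: `seq.append('H')` → seq = ['H'].
2. `raise IndexError()` raises IndexError.
3. Inner `except KeyError` does not match IndexError; exception propagates to outer try.
4. Outer `except IndexError` matches → `seq.append('Y')` → seq = ['H', 'Y'].
Result: ['H', 'Y']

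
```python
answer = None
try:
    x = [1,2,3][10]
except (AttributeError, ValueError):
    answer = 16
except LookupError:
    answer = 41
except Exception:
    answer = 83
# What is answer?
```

Step-by-step execution trace:
1. `x = [1,2,3][10]` raises IndexError.
2. `except (AttributeError, ValueError)` does not match IndexError; skipped.
3. `except LookupError` matches (IndexError is a subclass of LookupError) → answer = 41.
4. `except Exception` is not reached.
Result: 41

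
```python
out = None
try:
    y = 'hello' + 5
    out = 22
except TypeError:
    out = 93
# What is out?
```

Step-by-step execution trace:
1. `y = 'hello' + 5` raises TypeError.
2. `out = 22` is not reached.
3. `except TypeError` matches → out = 93.
Result: 93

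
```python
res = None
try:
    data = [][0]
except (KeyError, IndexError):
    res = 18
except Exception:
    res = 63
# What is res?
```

Step-by-step execution trace:
1. `data = [][0]` raises IndexError.
2. `except (KeyError, IndexError)` matches (IndexError is in the tuple) → res = 18.
3. `except Exception` is not reached.
Result: 18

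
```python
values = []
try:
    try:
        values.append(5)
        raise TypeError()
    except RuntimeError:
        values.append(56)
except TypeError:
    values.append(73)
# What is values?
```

Step-by-step execution trace:
1. Inner try: `values.append(5)` → values = [5].
2. `raise TypeError()` raises TypeError.
3. Inner `except RuntimeError` does not match TypeError; exception propagates to outer try.
4. Outer `except TypeError` matches → `values.append(73)` → values = [5, 73].
Result: [5, 73]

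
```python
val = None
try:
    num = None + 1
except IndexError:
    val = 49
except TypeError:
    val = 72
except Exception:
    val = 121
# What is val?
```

Step-by-step execution trace:
1. `num = None + 1` raises TypeError.
2. `except IndexError` does not match TypeError; skipped.
3. `except TypeError` matches → val = 72.
4. Remaining except clauses are skipped.
Result: 72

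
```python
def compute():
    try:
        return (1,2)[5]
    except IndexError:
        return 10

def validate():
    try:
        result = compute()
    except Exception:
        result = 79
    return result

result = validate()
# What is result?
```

Step-by-step execution trace:
1. `validate()` calls `compute()`.
2. In compute: `(1,2)[5]` raises IndexError; `except IndexError` catches it → returns 10.
3. In validate: `result = compute()` → result = 10. No exception reaches validate.
4. `except Exception` is skipped; validate returns 10.
5. result = 10.
Result: 10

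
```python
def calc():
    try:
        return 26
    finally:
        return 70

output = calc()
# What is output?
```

Step-by-step execution trace:
1. `calc()` enters try: `return 26` sets pending return value 26.
2. Before returning, `finally: return 70` runs and overrides the pending return.
3. calc() returns 70 → output = 70.
Result: 70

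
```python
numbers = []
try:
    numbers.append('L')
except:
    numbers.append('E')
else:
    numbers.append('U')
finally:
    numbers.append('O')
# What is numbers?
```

Step-by-step execution trace:
1. try: `numbers.append('L')` → numbers = ['L']. No exception raised.
2. `except` is skipped.
3. `else` runs: `numbers.append('U')` → numbers = ['L', 'U'].
4. `finally` always runs: `numbers.append('O')` → numbers = ['L', 'U', 'O'].
Result: ['L', 'U', 'O']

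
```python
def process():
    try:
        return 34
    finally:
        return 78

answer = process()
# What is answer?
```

Step-by-step execution trace:
1. `process()` enters try: `return 34` sets pending return value 34.
2. Before returning, `finally: return 78` runs and overrides the pending return.
3. process() returns 78 → answer = 78.
Result: 78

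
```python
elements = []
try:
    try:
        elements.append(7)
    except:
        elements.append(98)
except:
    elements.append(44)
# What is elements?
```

Step-by-step execution trace:
1. Inner try: `elements.append(7)` → elements = [7]. No exception raised.
2. Inner `except` is skipped.
3. Inner try completes normally; outer `except` is skipped.
Result: [7]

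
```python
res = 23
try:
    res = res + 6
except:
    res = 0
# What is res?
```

Step-by-step execution trace:
1. res starts at 23.
2. try: `res = res + 6` → res = 29. No exception raised.
3. `except` is skipped.
Result: 29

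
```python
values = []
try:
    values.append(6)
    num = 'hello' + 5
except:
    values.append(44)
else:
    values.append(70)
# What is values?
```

Step-by-step execution trace:
1. try: `values.append(6)` → values = [6].
2. `num = 'hello' + 5` raises TypeError.
3. bare `except` matches → `values.append(44)` → values = [6, 44].
4. `else` is skipped (an exception was raised).
Result: [6, 44]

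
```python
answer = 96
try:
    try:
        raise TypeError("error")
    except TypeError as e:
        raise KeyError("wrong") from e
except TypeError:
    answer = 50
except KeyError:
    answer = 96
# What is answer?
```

Step-by-step execution trace:
1. Inner try raises TypeError; inner `except TypeError as e` catches it.
2. `raise KeyError(...) from e` raises KeyError (TypeError is attached as __cause__, but only KeyError is active).
3. Outer `except TypeError` does not match KeyError; skipped.
4. Outer `except KeyError` matches → answer = 96.
Result: 96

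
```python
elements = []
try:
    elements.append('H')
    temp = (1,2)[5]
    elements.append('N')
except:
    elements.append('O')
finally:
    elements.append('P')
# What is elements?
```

Step-by-step execution trace:
1. try: `elements.append('H')` → elements = ['H'].
2. `temp = (1,2)[5]` raises IndexError; `elements.append('N')` is not reached.
3. bare `except` matches → `elements.append('O')` → elements = ['H', 'O'].
4. finally always runs: `elements.append('P')` → elements = ['H', 'O', 'P'].
Result: ['H', 'O', 'P']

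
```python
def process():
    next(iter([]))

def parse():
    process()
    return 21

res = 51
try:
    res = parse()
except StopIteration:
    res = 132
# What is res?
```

Step-by-step execution trace:
1. res starts at 51.
2. try: `parse()` calls `process()`.
3. `process()` evaluates `next(iter([]))`, which raises StopIteration; it propagates through parse (uncaught).
4. `return 21` in parse is not reached; the assignment to res does not complete.
5. `except StopIteration` matches → res = 132.
Result: 132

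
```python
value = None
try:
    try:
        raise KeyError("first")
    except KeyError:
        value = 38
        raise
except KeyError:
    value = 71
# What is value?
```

Step-by-step execution trace:
1. Inner try: `raise KeyError("first")` raises KeyError.
2. Inner `except KeyError` matches → value = 38.
3. bare `raise` re-raises the same KeyError.
4. Outer `except KeyError` matches → value = 71.
Result: 71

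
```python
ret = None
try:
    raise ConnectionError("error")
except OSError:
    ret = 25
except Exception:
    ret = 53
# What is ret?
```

Step-by-step execution trace:
1. `raise ConnectionError(...)` raises ConnectionError.
2. `except OSError` matches (ConnectionError is a subclass of OSError) → ret = 25.
3. `except Exception` is not reached.
Result: 25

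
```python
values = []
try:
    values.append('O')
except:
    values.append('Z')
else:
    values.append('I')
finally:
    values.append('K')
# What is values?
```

Step-by-step execution trace:
1. try: `values.append('O')` → values = ['O']. No exception raised.
2. `except` is skipped.
3. `else` runs: `values.append('I')` → values = ['O', 'I'].
4. `finally` always runs: `values.append('K')` → values = ['O', 'I', 'K'].
Result: ['O', 'I', 'K']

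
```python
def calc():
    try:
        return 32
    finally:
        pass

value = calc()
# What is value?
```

Step-by-step execution trace:
1. `calc()` enters try: `return 32` sets pending return value 32.
2. Before returning, `finally: pass` runs (no effect).
3. calc() returns 32 → value = 32.
Result: 32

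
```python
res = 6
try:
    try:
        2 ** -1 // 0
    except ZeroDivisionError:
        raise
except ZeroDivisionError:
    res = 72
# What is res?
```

Step-by-step execution trace:
1. Inner try: `2 ** -1 // 0` raises ZeroDivisionError.
2. Inner `except ZeroDivisionError` matches; bare `raise` re-raises the same ZeroDivisionError.
3. Outer `except ZeroDivisionError` matches → res = 72.
Result: 72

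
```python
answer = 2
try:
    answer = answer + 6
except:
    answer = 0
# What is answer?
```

Step-by-step execution trace:
1. answer starts at 2.
2. try: `answer = answer + 6` → answer = 8. No exception raised.
3. `except` is skipped.
Result: 8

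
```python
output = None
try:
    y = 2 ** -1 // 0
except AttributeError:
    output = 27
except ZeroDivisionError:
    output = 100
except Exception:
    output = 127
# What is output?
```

Step-by-step execution trace:
1. `y = 2 ** -1 // 0` raises ZeroDivisionError.
2. `except AttributeError` does not match ZeroDivisionError; skipped.
3. `except ZeroDivisionError` matches → output = 100.
4. Remaining except clauses are skipped.
Result: 100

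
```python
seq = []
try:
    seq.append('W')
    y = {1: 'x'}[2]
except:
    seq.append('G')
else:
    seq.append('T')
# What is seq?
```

Step-by-step execution trace:
1. try: `seq.append('W')` → seq = ['W'].
2. `y = {1: 'x'}[2]` raises KeyError.
3. bare `except` matches → `seq.append('G')` → seq = ['W', 'G'].
4. `else` is skipped (an exception was raised).
Result: ['W', 'G']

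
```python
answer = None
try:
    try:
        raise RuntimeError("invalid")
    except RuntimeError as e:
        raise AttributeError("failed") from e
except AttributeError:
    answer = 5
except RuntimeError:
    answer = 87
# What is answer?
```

Step-by-step execution trace:
1. Inner try raises RuntimeError; inner `except RuntimeError as e` catches it.
2. `raise AttributeError(...) from e` raises AttributeError (RuntimeError is attached as __cause__, but only AttributeError is active).
3. Outer `except AttributeError` matches → answer = 5.
4. `except RuntimeError` is not reached.
Result: 5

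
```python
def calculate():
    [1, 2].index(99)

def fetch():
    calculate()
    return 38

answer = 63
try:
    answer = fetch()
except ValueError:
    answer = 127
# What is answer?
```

Step-by-step execution trace:
1. answer starts at 63.
2. try: `fetch()` calls `calculate()`.
3. `calculate()` evaluates `[1, 2].index(99)`, which raises ValueError; it propagates through fetch (uncaught).
4. `return 38` in fetch is not reached; the assignment to answer does not complete.
5. `except ValueError` matches → answer = 127.
Result: 127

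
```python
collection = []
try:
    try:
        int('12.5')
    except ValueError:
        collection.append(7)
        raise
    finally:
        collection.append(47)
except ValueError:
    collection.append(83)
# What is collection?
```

Step-by-step execution trace:
1. Inner try: `int('12.5')` raises ValueError.
2. Inner `except ValueError` matches → `collection.append(7)` → collection = [7].
3. bare `raise` re-raises ValueError.
4. Inner `finally` runs during unwinding: `collection.append(47)` → collection = [7, 47].
5. Outer `except ValueError` matches → `collection.append(83)` → collection = [7, 47, 83].
Result: [7, 47, 83]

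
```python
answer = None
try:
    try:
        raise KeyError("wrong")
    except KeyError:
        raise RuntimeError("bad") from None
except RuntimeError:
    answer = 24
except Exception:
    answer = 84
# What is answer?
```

Step-by-step execution trace:
1. Inner try raises KeyError; inner `except KeyError` catches it.
2. `raise RuntimeError(...) from None` raises RuntimeError (from None suppresses __context__, but the active exception is still RuntimeError).
3. Outer `except RuntimeError` matches → answer = 24.
4. `except Exception` is not reached.
Result: 24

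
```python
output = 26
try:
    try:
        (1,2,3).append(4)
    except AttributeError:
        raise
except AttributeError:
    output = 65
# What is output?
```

Step-by-step execution trace:
1. Inner try: `(1,2,3).append(4)` raises AttributeError.
2. Inner `except AttributeError` matches; bare `raise` re-raises the same AttributeError.
3. Outer `except AttributeError` matches → output = 65.
Result: 65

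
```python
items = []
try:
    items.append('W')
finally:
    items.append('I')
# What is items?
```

Step-by-step execution trace:
1. try: `items.append('W')` → items = ['W'].
2. The try body completes without raising.
3. finally always runs: `items.append('I')` → items = ['W', 'I'].
Result: ['W', 'I']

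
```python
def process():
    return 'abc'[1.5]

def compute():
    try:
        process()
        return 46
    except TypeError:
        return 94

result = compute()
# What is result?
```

Step-by-step execution trace:
1. `compute()` calls `process()`.
2. `process()` evaluates `'abc'[1.5]`, which raises TypeError; it propagates to the caller.
3. `return 46` is not reached.
4. `except TypeError` in compute matches → returns 94.
5. result = 94.
Result: 94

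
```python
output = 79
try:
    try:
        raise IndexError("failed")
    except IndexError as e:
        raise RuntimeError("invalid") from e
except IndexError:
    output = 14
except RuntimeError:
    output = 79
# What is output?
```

Step-by-step execution trace:
1. Inner try raises IndexError; inner `except IndexError as e` catches it.
2. `raise RuntimeError(...) from e` raises RuntimeError (IndexError is attached as __cause__, but only RuntimeError is active).
3. Outer `except IndexError` does not match RuntimeError; skipped.
4. Outer `except RuntimeError` matches → output = 79.
Result: 79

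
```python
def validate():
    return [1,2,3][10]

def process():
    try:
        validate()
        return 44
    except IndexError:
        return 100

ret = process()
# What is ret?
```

Step-by-step execution trace:
1. `process()` calls `validate()`.
2. `validate()` evaluates `[1,2,3][10]`, which raises IndexError; it propagates to the caller.
3. `return 44` is not reached.
4. `except IndexError` in process matches → returns 100.
5. ret = 100.
Result: 100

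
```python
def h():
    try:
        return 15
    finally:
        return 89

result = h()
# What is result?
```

Step-by-step execution trace:
1. `h()` enters try: `return 15` sets pending return value 15.
2. Before returning, `finally: return 89` runs and overrides the pending return.
3. h() returns 89 → result = 89.
Result: 89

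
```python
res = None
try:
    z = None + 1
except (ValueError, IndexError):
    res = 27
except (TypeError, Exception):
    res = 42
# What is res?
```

Step-by-step execution trace:
1. `z = None + 1` raises TypeError.
2. `except (ValueError, IndexError)` does not match TypeError; skipped.
3. `except (TypeError, Exception)` matches (TypeError is in the tuple) → res = 42.
Result: 42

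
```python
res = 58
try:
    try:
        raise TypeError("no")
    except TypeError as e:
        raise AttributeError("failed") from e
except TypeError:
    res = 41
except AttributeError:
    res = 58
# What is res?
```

Step-by-step execution trace:
1. Inner try raises TypeError; inner `except TypeError as e` catches it.
2. `raise AttributeError(...) from e` raises AttributeError (TypeError is attached as __cause__, but only AttributeError is active).
3. Outer `except TypeError` does not match AttributeError; skipped.
4. Outer `except AttributeError` matches → res = 58.
Result: 58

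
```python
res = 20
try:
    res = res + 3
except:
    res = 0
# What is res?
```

Step-by-step execution trace:
1. res starts at 20.
2. try: `res = res + 3` → res = 23. No exception raised.
3. `except` is skipped.
Result: 23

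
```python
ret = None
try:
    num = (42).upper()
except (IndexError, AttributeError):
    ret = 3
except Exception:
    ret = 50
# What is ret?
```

Step-by-step execution trace:
1. `num = (42).upper()` raises AttributeError.
2. `except (IndexError, AttributeError)` matches (AttributeError is in the tuple) → ret = 3.
3. `except Exception` is not reached.
Result: 3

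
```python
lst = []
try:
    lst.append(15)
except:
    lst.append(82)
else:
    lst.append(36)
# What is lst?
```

Step-by-step execution trace:
1. try: `lst.append(15)` → lst = [15]. No exception raised.
2. `except` is skipped.
3. `else` runs (try completed without exception): `lst.append(36)` → lst = [15, 36].
Result: [15, 36]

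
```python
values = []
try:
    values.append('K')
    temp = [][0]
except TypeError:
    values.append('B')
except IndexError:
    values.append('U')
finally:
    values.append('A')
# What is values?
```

Step-by-step execution trace:
1. try: `values.append('K')` → values = ['K'].
2. `temp = [][0]` raises IndexError.
3. `except TypeError` does not match IndexError; skipped.
4. `except IndexError` matches → `values.append('U')` → values = ['K', 'U'].
5. finally always runs: `values.append('A')` → values = ['K', 'U', 'A'].
Result: ['K', 'U', 'A']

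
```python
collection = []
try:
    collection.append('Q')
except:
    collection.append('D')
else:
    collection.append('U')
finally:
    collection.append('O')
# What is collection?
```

Step-by-step execution trace:
1. try: `collection.append('Q')` → collection = ['Q']. No exception raised.
2. `except` is skipped.
3. `else` runs: `collection.append('U')` → collection = ['Q', 'U'].
4. `finally` always runs: `collection.append('O')` → collection = ['Q', 'U', 'O'].
Result: ['Q', 'U', 'O']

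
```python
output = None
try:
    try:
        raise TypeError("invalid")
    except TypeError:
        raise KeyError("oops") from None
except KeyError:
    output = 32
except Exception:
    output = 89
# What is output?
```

Step-by-step execution trace:
1. Inner try raises TypeError; inner `except TypeError` catches it.
2. `raise KeyError(...) from None` raises KeyError (from None suppresses __context__, but the active exception is still KeyError).
3. Outer `except KeyError` matches → output = 32.
4. `except Exception` is not reached.
Result: 32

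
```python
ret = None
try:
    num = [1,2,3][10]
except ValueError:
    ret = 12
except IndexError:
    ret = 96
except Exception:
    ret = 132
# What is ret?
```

Step-by-step execution trace:
1. `num = [1,2,3][10]` raises IndexError.
2. `except ValueError` does not match IndexError; skipped.
3. `except IndexError` matches → ret = 96.
4. Remaining except clauses are skipped.
Result: 96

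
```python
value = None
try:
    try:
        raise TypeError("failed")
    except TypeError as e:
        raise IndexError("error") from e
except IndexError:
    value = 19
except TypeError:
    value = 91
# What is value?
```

Step-by-step execution trace:
1. Inner try raises TypeError; inner `except TypeError as e` catches it.
2. `raise IndexError(...) from e` raises IndexError (TypeError is attached as __cause__, but only IndexError is active).
3. Outer `except IndexError` matches → value = 19.
4. `except TypeError` is not reached.
Result: 19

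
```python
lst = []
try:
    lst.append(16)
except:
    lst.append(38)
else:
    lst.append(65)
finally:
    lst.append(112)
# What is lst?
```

Step-by-step execution trace:
1. try: `lst.append(16)` → lst = [16]. No exception raised.
2. `except` is skipped.
3. `else` runs: `lst.append(65)` → lst = [16, 65].
4. `finally` always runs: `lst.append(112)` → lst = [16, 65, 112].
Result: [16, 65, 112]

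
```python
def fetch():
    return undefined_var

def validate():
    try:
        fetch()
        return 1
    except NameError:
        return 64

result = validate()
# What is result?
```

Step-by-step execution trace:
1. `validate()` calls `fetch()`.
2. `fetch()` evaluates `undefined_var`, which raises NameError; it propagates to the caller.
3. `return 1` is not reached.
4. `except NameError` in validate matches → returns 64.
5. result = 64.
Result: 64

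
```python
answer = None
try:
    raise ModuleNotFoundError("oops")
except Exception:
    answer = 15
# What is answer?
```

Step-by-step execution trace:
1. `raise ModuleNotFoundError(...)` raises ModuleNotFoundError.
2. `except Exception` matches (ModuleNotFoundError is a subclass of Exception) → answer = 15.
Result: 15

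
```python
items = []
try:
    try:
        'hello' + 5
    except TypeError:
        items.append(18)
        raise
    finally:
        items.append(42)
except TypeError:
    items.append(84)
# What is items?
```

Step-by-step execution trace:
1. Inner try: `'hello' + 5` raises TypeError.
2. Inner `except TypeError` matches → `items.append(18)` → items = [18].
3. bare `raise` re-raises TypeError.
4. Inner `finally` runs during unwinding: `items.append(42)` → items = [18, 42].
5. Outer `except TypeError` matches → `items.append(84)` → items = [18, 42, 84].
Result: [18, 42, 84]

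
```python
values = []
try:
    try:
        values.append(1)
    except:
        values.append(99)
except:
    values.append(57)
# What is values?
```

Step-by-step execution trace:
1. Inner try: `values.append(1)` → values = [1]. No exception raised.
2. Inner `except` is skipped.
3. Inner try completes normally; outer `except` is skipped.
Result: [1]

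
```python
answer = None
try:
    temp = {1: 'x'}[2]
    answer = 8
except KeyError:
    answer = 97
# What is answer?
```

Step-by-step execution trace:
1. `temp = {1: 'x'}[2]` raises KeyError.
2. `answer = 8` is not reached.
3. `except KeyError` matches → answer = 97.
Result: 97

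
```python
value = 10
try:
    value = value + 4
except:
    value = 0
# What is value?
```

Step-by-step execution trace:
1. value starts at 10.
2. try: `value = value + 4` → value = 14. No exception raised.
3. `except` is skipped.
Result: 14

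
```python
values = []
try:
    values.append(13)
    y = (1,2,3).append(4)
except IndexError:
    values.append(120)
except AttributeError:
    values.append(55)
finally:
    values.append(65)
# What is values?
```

Step-by-step execution trace:
1. try: `values.append(13)` → values = [13].
2. `y = (1,2,3).append(4)` raises AttributeError.
3. `except IndexError` does not match AttributeError; skipped.
4. `except AttributeError` matches → `values.append(55)` → values = [13, 55].
5. finally always runs: `values.append(65)` → values = [13, 55, 65].
Result: [13, 55, 65]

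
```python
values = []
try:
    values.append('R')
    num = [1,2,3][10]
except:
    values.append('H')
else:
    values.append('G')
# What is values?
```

Step-by-step execution trace:
1. try: `values.append('R')` → values = ['R'].
2. `num = [1,2,3][10]` raises IndexError.
3. bare `except` matches → `values.append('H')` → values = ['R', 'H'].
4. `else` is skipped (an exception was raised).
Result: ['R', 'H']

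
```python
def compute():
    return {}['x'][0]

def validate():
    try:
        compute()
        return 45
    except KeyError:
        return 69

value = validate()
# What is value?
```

Step-by-step execution trace:
1. `validate()` calls `compute()`.
2. `compute()` evaluates `{}['x'][0]`, which raises KeyError; it propagates to the caller.
3. `return 45` is not reached.
4. `except KeyError` in validate matches → returns 69.
5. value = 69.
Result: 69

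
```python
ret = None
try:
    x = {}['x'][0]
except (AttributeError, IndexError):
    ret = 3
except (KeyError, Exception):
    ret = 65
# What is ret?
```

Step-by-step execution trace:
1. `x = {}['x'][0]` raises KeyError.
2. `except (AttributeError, IndexError)` does not match KeyError; skipped.
3. `except (KeyError, Exception)` matches (KeyError is in the tuple) → ret = 65.
Result: 65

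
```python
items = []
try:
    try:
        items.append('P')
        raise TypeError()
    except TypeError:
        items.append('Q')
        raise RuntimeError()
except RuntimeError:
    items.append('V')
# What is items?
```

Step-by-step execution trace:
1. Inner try: `items.append('P')` → items = ['P'].
2. `raise TypeError()` raises TypeError.
3. Inner `except TypeError` matches → `items.append('Q')` → items = ['P', 'Q'].
4. `raise RuntimeError()` raises RuntimeError; propagates to outer try.
5. Outer `except RuntimeError` matches → `items.append('V')` → items = ['P', 'Q', 'V'].
Result: ['P', 'Q', 'V']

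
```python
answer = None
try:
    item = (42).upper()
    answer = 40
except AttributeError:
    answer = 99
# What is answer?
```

Step-by-step execution trace:
1. `item = (42).upper()` raises AttributeError.
2. `answer = 40` is not reached.
3. `except AttributeError` matches → answer = 99.
Result: 99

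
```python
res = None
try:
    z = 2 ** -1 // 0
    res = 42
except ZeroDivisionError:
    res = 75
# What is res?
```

Step-by-step execution trace:
1. `z = 2 ** -1 // 0` raises ZeroDivisionError.
2. `res = 42` is not reached.
3. `except ZeroDivisionError` matches → res = 75.
Result: 75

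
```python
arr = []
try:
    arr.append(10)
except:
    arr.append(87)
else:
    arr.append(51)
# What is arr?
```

Step-by-step execution trace:
1. try: `arr.append(10)` → arr = [10]. No exception raised.
2. `except` is skipped.
3. `else` runs (try completed without exception): `arr.append(51)` → arr = [10, 51].
Result: [10, 51]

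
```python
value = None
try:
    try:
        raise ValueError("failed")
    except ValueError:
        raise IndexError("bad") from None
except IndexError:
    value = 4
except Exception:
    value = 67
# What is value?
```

Step-by-step execution trace:
1. Inner try raises ValueError; inner `except ValueError` catches it.
2. `raise IndexError(...) from None` raises IndexError (from None suppresses __context__, but the active exception is still IndexError).
3. Outer `except IndexError` matches → value = 4.
4. `except Exception` is not reached.
Result: 4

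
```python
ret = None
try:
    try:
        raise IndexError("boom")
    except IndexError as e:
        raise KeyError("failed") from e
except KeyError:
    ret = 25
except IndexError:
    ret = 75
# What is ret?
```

Step-by-step execution trace:
1. Inner try raises IndexError; inner `except IndexError as e` catches it.
2. `raise KeyError(...) from e` raises KeyError (IndexError is attached as __cause__, but only KeyError is active).
3. Outer `except KeyError` matches → ret = 25.
4. `except IndexError` is not reached.
Result: 25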